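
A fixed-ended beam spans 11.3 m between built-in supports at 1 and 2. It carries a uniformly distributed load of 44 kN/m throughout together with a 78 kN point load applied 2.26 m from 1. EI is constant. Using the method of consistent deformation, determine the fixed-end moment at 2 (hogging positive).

Take the two fixed-end moments M_1, M_2 as redundants; the released structure is the simple span 12.
End rotations of the released simple span under the applied load (×1/EI):
  at 1: UDL 44: wL³/(24EI) = 2645/EI
  at 2: UDL 44: wL³/(24EI) = 2645/EI
  at 1: point load 78 at a = 2.26: Pab(L + b)/(6LEI) = 478.1/EI
  at 2: point load 78 at a = 2.26: Pab(L + a)/(6LEI) = 318.7/EI
  θ_10 = 3123/EI,  θ_20 = 2964/EI
Flexibility coefficients: a unit moment at one end gives L/(3EI) there and L/(6EI) at the far end, so f₁₁ = f₂₂ = 3.767/EI and f₁₂ = f₂₁ = 1.883/EI.
Compatibility — zero rotation at each built-in end:
  3.767 M_1 + 1.883 M_2 = 3123
  1.883 M_1 + 3.767 M_2 = 2964
Solving the pair gives M_1 = 581 kN·m and M_2 = 496.4 kN·m (hogging).

M_2 = 496.4 kN·m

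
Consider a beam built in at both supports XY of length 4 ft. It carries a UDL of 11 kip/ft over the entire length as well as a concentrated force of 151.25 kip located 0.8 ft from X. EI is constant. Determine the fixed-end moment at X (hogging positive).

M_X = 92.11 kip·ft

Take the two fixed-end moments M_X, M_Y as redundants; the released structure is the simple span XY.
Simple-span end rotations at X and Y under the given loads:
  at X: UDL 11: wL³/(24EI) = 29.33/EI
  at Y: UDL 11: wL³/(24EI) = 29.33/EI
  at X: point load 151.25 at a = 0.8: Pab(L + b)/(6LEI) = 116.2/EI
  at Y: point load 151.25 at a = 0.8: Pab(L + a)/(6LEI) = 77.44/EI
  θ_X0 = 145.5/EI,  θ_Y0 = 106.8/EI
Flexibility coefficients: a unit moment at one end gives L/(3EI) there and L/(6EI) at the far end, so f₁₁ = f₂₂ = 1.333/EI and f₁₂ = f₂₁ = 0.6667/EI.
Compatibility — zero rotation at each built-in end:
  1.333 M_X + 0.6667 M_Y = 145.5
  0.6667 M_X + 1.333 M_Y = 106.8
Solving the pair gives M_X = 92.11 kip·ft and M_Y = 34.03 kip·ft (hogging).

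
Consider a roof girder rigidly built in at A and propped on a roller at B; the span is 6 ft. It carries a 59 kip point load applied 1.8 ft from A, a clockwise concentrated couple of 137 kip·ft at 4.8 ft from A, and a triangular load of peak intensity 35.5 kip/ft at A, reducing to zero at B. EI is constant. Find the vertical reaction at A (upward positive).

Take the reaction at B as the redundant and release it; the primary structure is a cantilever fixed at A.
Deflection at B on the released cantilever, summing each load's contribution:
  point load 59 at a = 1.8: Pa²(3L − a)/(6EI) = 516.1/EI
  clockwise couple 137 at a = 4.8: M₀a(2L − a)/(2EI) = 2367/EI
  triangular load, peak 35.5 at the fixed end: w₀L⁴/(30EI) = 1534/EI
  δ_0 = 4417/EI
Tip deflection under a unit load at B: L³/(3EI) = 72/EI.
The prop prevents deflection at B: R_B = δ_0/δ_{BB} = 4417/72 = 61.35 kip.
Vertical equilibrium: R_A = ΣP − R_B = 165.5 − 61.35 = 104.2 kip.

R_A = 104.2 kip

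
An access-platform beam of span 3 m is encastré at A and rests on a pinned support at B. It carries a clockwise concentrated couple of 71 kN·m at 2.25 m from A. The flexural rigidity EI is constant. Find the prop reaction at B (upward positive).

R_B = 33.28 kN

Take the reaction at B as the redundant and release it; the primary structure is a cantilever fixed at A.
Primary-structure tip deflection at B by superposition:
  clockwise couple 71 at a = 2.25: M₀a(2L − a)/(2EI) = 299.5/EI
Flexibility coefficient — unit upward force at B: δ_{BB} = L³/(3EI) = 9/EI.
Compatibility at B: δ_0 − R_B·δ_{BB} = 0, so R_B = 299.5/9 = 33.28 kN.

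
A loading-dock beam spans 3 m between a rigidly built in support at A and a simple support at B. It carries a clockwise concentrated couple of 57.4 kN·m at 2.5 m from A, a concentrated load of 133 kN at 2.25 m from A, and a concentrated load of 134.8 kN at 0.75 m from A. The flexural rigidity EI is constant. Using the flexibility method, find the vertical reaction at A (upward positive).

Remove the prop at B; the released (primary) structure is a cantilever built in at A.
Primary-structure tip deflection at B by superposition:
  clockwise couple 57.4 at a = 2.5: M₀a(2L − a)/(2EI) = 251.1/EI
  point load 133 at a = 2.25: Pa²(3L − a)/(6EI) = 757.5/EI
  point load 134.8 at a = 0.75: Pa²(3L − a)/(6EI) = 104.3/EI
  δ_0 = 1113/EI
Flexibility coefficient — unit upward force at B: δ_{BB} = L³/(3EI) = 9/EI.
The prop prevents deflection at B: R_B = δ_0/δ_{BB} = 1113/9 = 123.7 kN.
Vertical equilibrium: R_A = ΣP − R_B = 267.8 − 123.7 = 144.1 kN.

R_A = 144.1 kN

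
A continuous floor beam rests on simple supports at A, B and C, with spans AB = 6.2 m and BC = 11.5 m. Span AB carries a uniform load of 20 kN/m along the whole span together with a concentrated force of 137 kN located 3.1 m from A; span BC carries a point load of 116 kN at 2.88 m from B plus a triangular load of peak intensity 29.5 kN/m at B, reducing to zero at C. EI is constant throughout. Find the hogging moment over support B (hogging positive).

M_B = 400.8 kN·m

Insert a hinge at B; M_B is the redundant, and each span becomes simply supported.
Discontinuity in slope at B on the released structure — sum the simple-span end rotations:
  span AB: UDL 20: wL³/(24EI) = 198.6/EI
  span AB: point load 137 at a = 3.1: Pab(L + a)/(6LEI) = 329.1/EI
  span BC: point load 116 at a = 2.88: Pab(L + b)/(6LEI) = 839.7/EI
  span BC: triangular load, peak 29.5: w₀L³/(45EI) = 997/EI
  relative rotation θ_0 = (527.7 + 1837)/EI = 2364/EI
A unit hogging moment at B produces rotation L₁/(3EI) + L₂/(3EI) = 5.9/EI.
Slope continuity at B: θ_0 = M_B·5.9/EI, so M_B = 2364/5.9 = 400.8 kN·m (hogging).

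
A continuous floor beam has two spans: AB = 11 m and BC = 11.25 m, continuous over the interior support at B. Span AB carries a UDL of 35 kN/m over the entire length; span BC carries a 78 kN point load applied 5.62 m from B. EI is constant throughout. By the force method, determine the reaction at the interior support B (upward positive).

R_B = 293.6 kN

Release continuity at B by inserting a hinge; the redundant is the internal moment M_B. The primary structure is two simply-supported spans AB and BC.
Discontinuity in slope at B on the released structure — sum the simple-span end rotations:
  span AB: UDL 35: wL³/(24EI) = 1941/EI
  span BC: point load 78 at a = 5.62: Pab(L + b)/(6LEI) = 617.2/EI
  relative rotation θ_0 = (1941 + 617.2)/EI = 2558/EI
A unit hogging moment at B produces rotation L₁/(3EI) + L₂/(3EI) = 7.417/EI.
Compatibility: M_B·(L₁+L₂)/(3EI) = θ_0, giving M_B = 344.9 kN·m (hogging).
Span AB, ΣM about A with M_B applied at B: R_B^{AB}·11 = 2118 + 344.9, so R_B^{AB} = 223.9 kN and R_A = 385 − 223.9 = 161.1 kN.
Span BC, ΣM about C: R_B^{BC}·11.25 = 439.1 + 344.9, so R_B^{BC} = 69.69 kN and R_C = 78 − 69.69 = 8.305 kN.
R_B = 223.9 + 69.69 = 293.6 kN.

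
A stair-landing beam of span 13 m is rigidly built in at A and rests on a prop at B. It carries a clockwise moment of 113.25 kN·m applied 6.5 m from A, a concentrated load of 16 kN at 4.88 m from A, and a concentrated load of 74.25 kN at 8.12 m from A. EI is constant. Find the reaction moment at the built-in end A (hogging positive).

M_A = 181.1 kN·m

Choose R_B as the redundant. The primary structure is the cantilever fixed at A.
Free-end deflection of the primary structure under the applied loading (downward +):
  clockwise couple 113.25 at a = 6.5: M₀a(2L − a)/(2EI) = 7177/EI
  point load 16 at a = 4.88: Pa²(3L − a)/(6EI) = 2167/EI
  point load 74.25 at a = 8.12: Pa²(3L − a)/(6EI) = 25196/EI
  δ_0 = 34540/EI
Flexibility coefficient — unit upward force at B: δ_{BB} = L³/(3EI) = 732.3/EI.
The prop prevents deflection at B: R_B = δ_0/δ_{BB} = 34540/732.3 = 47.16 kN.
Moment equilibrium about A: M_A = Σ(load moments about A) − R_B·L = 794.2 − 47.16×13 = 181.1 kN·m.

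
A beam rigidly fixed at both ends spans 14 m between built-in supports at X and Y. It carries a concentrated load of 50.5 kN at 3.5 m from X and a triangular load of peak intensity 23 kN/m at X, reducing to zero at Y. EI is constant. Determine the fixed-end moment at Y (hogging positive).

M_Y = 183.4 kN·m

Release both end moments; the primary structure is a simply-supported span XY with redundants M_X and M_Y.
On the primary (simply-supported) span, the end slopes from the loading are:
  at X: point load 50.5 at a = 3.5: Pab(L + b)/(6LEI) = 541.3/EI
  at Y: point load 50.5 at a = 3.5: Pab(L + a)/(6LEI) = 386.6/EI
  at X: triangular load, peak 23: w₀L³/(45EI) = 1402/EI
  at Y: triangular load, peak 23: 7w₀L³/(360EI) = 1227/EI
  θ_X0 = 1944/EI,  θ_Y0 = 1614/EI
Flexibility coefficients: a unit moment at one end gives L/(3EI) there and L/(6EI) at the far end, so f₁₁ = f₂₂ = 4.667/EI and f₁₂ = f₂₁ = 2.333/EI.
Compatibility — zero rotation at each built-in end:
  4.667 M_X + 2.333 M_Y = 1944
  2.333 M_X + 4.667 M_Y = 1614
Solving the pair gives M_X = 324.8 kN·m and M_Y = 183.4 kN·m (hogging).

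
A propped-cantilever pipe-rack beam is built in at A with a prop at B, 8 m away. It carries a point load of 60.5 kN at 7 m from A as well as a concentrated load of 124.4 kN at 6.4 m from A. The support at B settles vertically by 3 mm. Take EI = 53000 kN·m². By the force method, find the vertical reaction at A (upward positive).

R_A = 49.04 kN

Remove the prop at B; the released (primary) structure is a cantilever built in at A.
Downward deflection at the released point B due to the loads:
  point load 60.5 at a = 7: Pa²(3L − a)/(6EI) = 8399/EI
  point load 124.4 at a = 6.4: Pa²(3L − a)/(6EI) = 14947/EI
  δ_0 = 23346/EI
Flexibility coefficient — unit upward force at B: δ_{BB} = L³/(3EI) = 170.7/EI.
With EI = 53000 kN·m²: δ_0 = 0.44049 m and δ_{BB} = 0.00322 m/kN.
Compatibility — the beam at B must follow the support down by 0.003 m: δ_0 − R_B·δ_{BB} = 0.003, so R_B = (0.44049 − 0.003)/0.00322 = 135.9 kN.
Vertical equilibrium: R_A = ΣP − R_B = 184.9 − 135.9 = 49.04 kN.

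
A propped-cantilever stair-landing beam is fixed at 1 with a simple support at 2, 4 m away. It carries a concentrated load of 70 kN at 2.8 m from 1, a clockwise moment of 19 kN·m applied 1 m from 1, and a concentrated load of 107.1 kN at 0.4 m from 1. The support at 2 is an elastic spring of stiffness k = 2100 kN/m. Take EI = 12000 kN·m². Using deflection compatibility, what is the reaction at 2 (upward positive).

Release the roller at 2. Primary structure: cantilever fixed at 1.
Primary-structure tip deflection at 2 by superposition:
  point load 70 at a = 2.8: Pa²(3L − a)/(6EI) = 841.5/EI
  clockwise couple 19 at a = 1: M₀a(2L − a)/(2EI) = 66.5/EI
  point load 107.1 at a = 0.4: Pa²(3L − a)/(6EI) = 33.13/EI
  δ_0 = 941.1/EI
Tip deflection under a unit load at 2: L³/(3EI) = 21.33/EI.
With EI = 12000 kN·m²: δ_0 = 0.078427 m and δ_{22} = 0.001778 m/kN.
Compatibility — the spring shortens by R_2/k under the reaction it provides: δ_0 − R_2·δ_{22} = R_2/k. With 1/k = 0.000476 m/kN, R_2 = δ_0 / (δ_{22} + 1/k) = 0.078427 / (0.001778 + 0.000476) = 34.8 kN.

R_2 = 34.8 kN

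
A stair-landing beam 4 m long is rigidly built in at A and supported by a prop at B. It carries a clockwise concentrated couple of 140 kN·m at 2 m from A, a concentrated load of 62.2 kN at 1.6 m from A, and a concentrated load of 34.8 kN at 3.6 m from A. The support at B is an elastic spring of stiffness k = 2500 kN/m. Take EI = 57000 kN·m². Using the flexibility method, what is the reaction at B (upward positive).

Take the reaction at B as the redundant and release it; the primary structure is a cantilever fixed at A.
Deflection at B on the released cantilever, summing each load's contribution:
  clockwise couple 140 at a = 2: M₀a(2L − a)/(2EI) = 840/EI
  point load 62.2 at a = 1.6: Pa²(3L − a)/(6EI) = 276/EI
  point load 34.8 at a = 3.6: Pa²(3L − a)/(6EI) = 631.4/EI
  δ_0 = 1747/EI
Tip deflection under a unit load at B: L³/(3EI) = 21.33/EI.
With EI = 57000 kN·m²: δ_0 = 0.030656 m and δ_{BB} = 0.000374 m/kN.
Compatibility — the spring shortens by R_B/k under the reaction it provides: δ_0 − R_B·δ_{BB} = R_B/k. With 1/k = 0.0004 m/kN, R_B = δ_0 / (δ_{BB} + 1/k) = 0.030656 / (0.000374 + 0.0004) = 39.59 kN.

R_B = 39.59 kN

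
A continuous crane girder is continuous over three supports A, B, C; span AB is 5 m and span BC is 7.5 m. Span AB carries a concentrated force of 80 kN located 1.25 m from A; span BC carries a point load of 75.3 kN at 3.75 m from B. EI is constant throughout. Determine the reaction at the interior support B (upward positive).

R_B = 85.08 kN

Take M_B as the redundant. Released structure: two simple spans AB and BC with a hinge at B.
End slopes at the hinge B, treating each span as simply supported:
  span AB: point load 80 at a = 1.25: Pab(L + a)/(6LEI) = 78.12/EI
  span BC: point load 75.3 at a = 3.75: Pab(L + b)/(6LEI) = 264.7/EI
  relative rotation θ_0 = (78.12 + 264.7)/EI = 342.9/EI
A unit hogging moment at B produces rotation L₁/(3EI) + L₂/(3EI) = 4.167/EI.
Slope continuity at B: θ_0 = M_B·4.167/EI, so M_B = 342.9/4.167 = 82.28 kN·m (hogging).
Span AB, ΣM about A with M_B applied at B: R_B^{AB}·5 = 100 + 82.28, so R_B^{AB} = 36.46 kN and R_A = 80 − 36.46 = 43.54 kN.
Span BC, ΣM about C: R_B^{BC}·7.5 = 282.4 + 82.28, so R_B^{BC} = 48.62 kN and R_C = 75.3 − 48.62 = 26.68 kN.
R_B = 36.46 + 48.62 = 85.08 kN.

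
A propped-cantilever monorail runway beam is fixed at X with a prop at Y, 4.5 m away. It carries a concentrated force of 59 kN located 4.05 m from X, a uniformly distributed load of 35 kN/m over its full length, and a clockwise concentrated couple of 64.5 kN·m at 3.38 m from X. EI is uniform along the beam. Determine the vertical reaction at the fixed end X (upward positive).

R_X = 87.09 kN

Take the reaction at Y as the redundant and release it; the primary structure is a cantilever fixed at X.
Deflection at Y on the released cantilever, summing each load's contribution:
  point load 59 at a = 4.05: Pa²(3L − a)/(6EI) = 1524/EI
  UDL 35: wL⁴/(8EI) = 1794/EI
  clockwise couple 64.5 at a = 3.38: M₀a(2L − a)/(2EI) = 612.6/EI
  δ_0 = 3931/EI
Flexibility coefficient — unit upward force at Y: δ_{YY} = L³/(3EI) = 30.38/EI.
Compatibility at Y: δ_0 − R_Y·δ_{YY} = 0, so R_Y = 3931/30.38 = 129.4 kN.
Vertical equilibrium: R_X = ΣP − R_Y = 216.5 − 129.4 = 87.09 kN.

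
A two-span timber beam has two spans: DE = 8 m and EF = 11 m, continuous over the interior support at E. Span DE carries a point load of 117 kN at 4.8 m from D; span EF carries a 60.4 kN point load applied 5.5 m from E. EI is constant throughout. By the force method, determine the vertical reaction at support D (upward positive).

R_D = 28.33 kN

Insert a hinge at E; M_E is the redundant, and each span becomes simply supported.
End slopes at the hinge E, treating each span as simply supported:
  span DE: point load 117 at a = 4.8: Pab(L + a)/(6LEI) = 479.2/EI
  span EF: point load 60.4 at a = 5.5: Pab(L + b)/(6LEI) = 456.8/EI
  relative rotation θ_0 = (479.2 + 456.8)/EI = 936/EI
A unit hogging moment at E produces rotation L₁/(3EI) + L₂/(3EI) = 6.333/EI.
Slope continuity at E: θ_0 = M_E·6.333/EI, so M_E = 936/6.333 = 147.8 kN·m (hogging).
Span DE, ΣM about D with M_E applied at E: R_E^{DE}·8 = 561.6 + 147.8, so R_E^{DE} = 88.67 kN and R_D = 117 − 88.67 = 28.33 kN.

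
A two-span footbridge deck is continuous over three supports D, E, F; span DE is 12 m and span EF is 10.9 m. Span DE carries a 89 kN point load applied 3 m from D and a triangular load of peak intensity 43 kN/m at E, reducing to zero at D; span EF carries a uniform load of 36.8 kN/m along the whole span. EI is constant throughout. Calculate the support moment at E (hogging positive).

M_E = 542 kN·m

Insert a hinge at E; M_E is the redundant, and each span becomes simply supported.
End slopes at the hinge E, treating each span as simply supported:
  span DE: point load 89 at a = 3: Pab(L + a)/(6LEI) = 500.6/EI
  span DE: triangular load, peak 43: w₀L³/(45EI) = 1651/EI
  span EF: UDL 36.8: wL³/(24EI) = 1986/EI
  relative rotation θ_0 = (2152 + 1986)/EI = 4138/EI
A unit hogging moment at E produces rotation L₁/(3EI) + L₂/(3EI) = 7.633/EI.
Slope continuity at E: θ_0 = M_E·7.633/EI, so M_E = 4138/7.633 = 542 kN·m (hogging).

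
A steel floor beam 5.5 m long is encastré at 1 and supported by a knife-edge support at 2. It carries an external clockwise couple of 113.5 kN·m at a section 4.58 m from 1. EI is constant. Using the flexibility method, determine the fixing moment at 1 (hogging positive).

M_1 = -51.99 kN·m

Choose R_2 as the redundant. The primary structure is the cantilever fixed at 1.
Primary-structure tip deflection at 2 by superposition:
  clockwise couple 113.5 at a = 4.58: M₀a(2L − a)/(2EI) = 1669/EI
Flexibility coefficient — unit upward force at 2: δ_{22} = L³/(3EI) = 55.46/EI.
The prop prevents deflection at 2: R_2 = δ_0/δ_{22} = 1669/55.46 = 30.09 kN.
Moment equilibrium about 1: M_1 = Σ(load moments about 1) − R_2·L = 113.5 − 30.09×5.5 = -51.99 kN·m.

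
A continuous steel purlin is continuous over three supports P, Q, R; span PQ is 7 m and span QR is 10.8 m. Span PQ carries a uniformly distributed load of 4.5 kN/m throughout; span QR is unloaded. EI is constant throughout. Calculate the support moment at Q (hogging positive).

M_Q = 10.84 kN·m

Insert a hinge at Q; M_Q is the redundant, and each span becomes simply supported.
Rotations at Q on the released spans (each span's end-slope, ×1/EI):
  span PQ: UDL 4.5: wL³/(24EI) = 64.31/EI
  relative rotation θ_0 = (64.31 + 0)/EI = 64.31/EI
A unit hogging moment at Q produces rotation L₁/(3EI) + L₂/(3EI) = 5.933/EI.
Slope continuity at Q: θ_0 = M_Q·5.933/EI, so M_Q = 64.31/5.933 = 10.84 kN·m (hogging).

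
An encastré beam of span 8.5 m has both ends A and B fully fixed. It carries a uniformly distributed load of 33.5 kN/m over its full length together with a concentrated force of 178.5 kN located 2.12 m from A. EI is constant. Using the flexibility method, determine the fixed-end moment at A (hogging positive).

Release both end moments; the primary structure is a simply-supported span AB with redundants M_A and M_B.
End rotations of the released simple span under the applied load (×1/EI):
  at A: UDL 33.5: wL³/(24EI) = 857.2/EI
  at B: UDL 33.5: wL³/(24EI) = 857.2/EI
  at A: point load 178.5 at a = 2.12: Pab(L + b)/(6LEI) = 704.4/EI
  at B: point load 178.5 at a = 2.12: Pab(L + a)/(6LEI) = 502.7/EI
  θ_A0 = 1562/EI,  θ_B0 = 1360/EI
Flexibility coefficients: a unit moment at one end gives L/(3EI) there and L/(6EI) at the far end, so f₁₁ = f₂₂ = 2.833/EI and f₁₂ = f₂₁ = 1.417/EI.
Compatibility — zero rotation at each built-in end:
  2.833 M_A + 1.417 M_B = 1562
  1.417 M_A + 2.833 M_B = 1360
Solving the pair gives M_A = 414.9 kN·m and M_B = 272.5 kN·m (hogging).

M_A = 414.9 kN·m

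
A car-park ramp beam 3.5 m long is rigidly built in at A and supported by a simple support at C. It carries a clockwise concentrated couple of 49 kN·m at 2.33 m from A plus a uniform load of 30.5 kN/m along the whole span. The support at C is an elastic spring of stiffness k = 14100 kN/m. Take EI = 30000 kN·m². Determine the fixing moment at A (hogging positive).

M_A = 57.03 kN·m

Choose R_C as the redundant. The primary structure is the cantilever fixed at A.
Free-end deflection of the primary structure under the applied loading (downward +):
  clockwise couple 49 at a = 2.33: M₀a(2L − a)/(2EI) = 266.6/EI
  UDL 30.5: wL⁴/(8EI) = 572.1/EI
  δ_0 = 838.7/EI
Flexibility coefficient — unit upward force at C: δ_{CC} = L³/(3EI) = 14.29/EI.
With EI = 30000 kN·m²: δ_0 = 0.027957 m and δ_{CC} = 0.000476 m/kN.
Compatibility — the spring shortens by R_C/k under the reaction it provides: δ_0 − R_C·δ_{CC} = R_C/k. With 1/k = 0.000071 m/kN, R_C = δ_0 / (δ_{CC} + 1/k) = 0.027957 / (0.000476 + 0.000071) = 51.08 kN.
Moment equilibrium about A: M_A = Σ(load moments about A) − R_C·L = 235.8 − 51.08×3.5 = 57.03 kN·m.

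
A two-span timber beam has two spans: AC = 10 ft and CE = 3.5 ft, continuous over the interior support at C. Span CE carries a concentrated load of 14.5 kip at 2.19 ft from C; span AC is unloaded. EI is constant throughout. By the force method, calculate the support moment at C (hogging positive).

M_C = 2.117 kip·ft

Release continuity at C by inserting a hinge; the redundant is the internal moment M_C. The primary structure is two simply-supported spans AC and CE.
End slopes at the hinge C, treating each span as simply supported:
  span CE: point load 14.5 at a = 2.19: Pab(L + b)/(6LEI) = 9.528/EI
  relative rotation θ_0 = (0 + 9.528)/EI = 9.528/EI
A unit hogging moment at C produces rotation L₁/(3EI) + L₂/(3EI) = 4.5/EI.
Compatibility: M_C·(L₁+L₂)/(3EI) = θ_0, giving M_C = 2.117 kip·ft (hogging).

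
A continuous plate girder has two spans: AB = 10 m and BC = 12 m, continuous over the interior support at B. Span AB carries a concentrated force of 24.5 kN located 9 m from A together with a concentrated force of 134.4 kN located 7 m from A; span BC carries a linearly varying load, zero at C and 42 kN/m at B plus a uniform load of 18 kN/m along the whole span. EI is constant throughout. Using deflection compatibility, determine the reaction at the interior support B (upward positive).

Take M_B as the redundant. Released structure: two simple spans AB and BC with a hinge at B.
Rotations at B on the released spans (each span's end-slope, ×1/EI):
  span AB: point load 24.5 at a = 9: Pab(L + a)/(6LEI) = 69.83/EI
  span AB: point load 134.4 at a = 7: Pab(L + a)/(6LEI) = 799.7/EI
  span BC: triangular load, peak 42: w₀L³/(45EI) = 1613/EI
  span BC: UDL 18: wL³/(24EI) = 1296/EI
  relative rotation θ_0 = (869.5 + 2909)/EI = 3778/EI
A unit hogging moment at B produces rotation L₁/(3EI) + L₂/(3EI) = 7.333/EI.
Compatibility: M_B·(L₁+L₂)/(3EI) = θ_0, giving M_B = 515.2 kN·m (hogging).
Span AB, ΣM about A with M_B applied at B: R_B^{AB}·10 = 1161 + 515.2, so R_B^{AB} = 167.7 kN and R_A = 158.9 − 167.7 = -8.752 kN.
Span BC, ΣM about C: R_B^{BC}·12 = 3312 + 515.2, so R_B^{BC} = 318.9 kN and R_C = 468 − 318.9 = 149.1 kN.
R_B = 167.7 + 318.9 = 486.6 kN.

R_B = 486.6 kN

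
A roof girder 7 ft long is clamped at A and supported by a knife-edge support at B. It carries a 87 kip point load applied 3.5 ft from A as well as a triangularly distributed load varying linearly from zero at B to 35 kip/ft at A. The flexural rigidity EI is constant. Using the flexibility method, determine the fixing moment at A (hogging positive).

M_A = 228.5 kip·ft

Choose R_B as the redundant. The primary structure is the cantilever fixed at A.
Deflection at B on the released cantilever, summing each load's contribution:
  point load 87 at a = 3.5: Pa²(3L − a)/(6EI) = 3108/EI
  triangular load, peak 35 at the fixed end: w₀L⁴/(30EI) = 2801/EI
  δ_0 = 5910/EI
Tip deflection under a unit load at B: L³/(3EI) = 114.3/EI.
The prop prevents deflection at B: R_B = δ_0/δ_{BB} = 5910/114.3 = 51.69 kip.
Moment equilibrium about A: M_A = Σ(load moments about A) − R_B·L = 590.3 − 51.69×7 = 228.5 kip·ft.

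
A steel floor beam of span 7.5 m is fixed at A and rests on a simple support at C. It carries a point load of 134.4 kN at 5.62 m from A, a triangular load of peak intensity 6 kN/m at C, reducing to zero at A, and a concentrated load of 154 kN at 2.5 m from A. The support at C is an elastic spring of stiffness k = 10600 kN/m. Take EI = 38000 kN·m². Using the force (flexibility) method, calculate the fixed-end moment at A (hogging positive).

Remove the prop at C; the released (primary) structure is a cantilever built in at A.
Primary-structure tip deflection at C by superposition:
  point load 134.4 at a = 5.62: Pa²(3L − a)/(6EI) = 11942/EI
  triangular load, peak 6 at the free end: 11w₀L⁴/(120EI) = 1740/EI
  point load 154 at a = 2.5: Pa²(3L − a)/(6EI) = 3208/EI
  δ_0 = 16891/EI
Tip deflection under a unit load at C: L³/(3EI) = 140.6/EI.
With EI = 38000 kN·m²: δ_0 = 0.4445 m and δ_{CC} = 0.003701 m/kN.
Compatibility — the spring shortens by R_C/k under the reaction it provides: δ_0 − R_C·δ_{CC} = R_C/k. With 1/k = 0.000094 m/kN, R_C = δ_0 / (δ_{CC} + 1/k) = 0.4445 / (0.003701 + 0.000094) = 117.1 kN.
Moment equilibrium about A: M_A = Σ(load moments about A) − R_C·L = 1253 − 117.1×7.5 = 374.4 kN·m.

M_A = 374.4 kN·m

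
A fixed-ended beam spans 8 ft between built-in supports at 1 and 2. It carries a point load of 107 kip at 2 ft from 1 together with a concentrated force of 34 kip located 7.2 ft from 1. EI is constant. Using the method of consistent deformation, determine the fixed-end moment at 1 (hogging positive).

M_1 = 122.8 kip·ft

Take the two fixed-end moments M_1, M_2 as redundants; the released structure is the simple span 12.
On the primary (simply-supported) span, the end slopes from the loading are:
  at 1: point load 107 at a = 2: Pab(L + b)/(6LEI) = 374.5/EI
  at 2: point load 107 at a = 2: Pab(L + a)/(6LEI) = 267.5/EI
  at 1: point load 34 at a = 7.2: Pab(L + b)/(6LEI) = 35.9/EI
  at 2: point load 34 at a = 7.2: Pab(L + a)/(6LEI) = 62.02/EI
  θ_10 = 410.4/EI,  θ_20 = 329.5/EI
Flexibility coefficients: a unit moment at one end gives L/(3EI) there and L/(6EI) at the far end, so f₁₁ = f₂₂ = 2.667/EI and f₁₂ = f₂₁ = 1.333/EI.
Compatibility — zero rotation at each built-in end:
  2.667 M_1 + 1.333 M_2 = 410.4
  1.333 M_1 + 2.667 M_2 = 329.5
Solving the pair gives M_1 = 122.8 kip·ft and M_2 = 62.16 kip·ft (hogging).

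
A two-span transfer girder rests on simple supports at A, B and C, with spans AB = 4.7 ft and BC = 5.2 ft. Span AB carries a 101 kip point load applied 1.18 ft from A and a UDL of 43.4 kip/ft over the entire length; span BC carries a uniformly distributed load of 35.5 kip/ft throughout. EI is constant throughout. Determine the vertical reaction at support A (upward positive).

R_A = 146.5 kip

Insert a hinge at B; M_B is the redundant, and each span becomes simply supported.
Rotations at B on the released spans (each span's end-slope, ×1/EI):
  span AB: point load 101 at a = 1.18: Pab(L + a)/(6LEI) = 87.47/EI
  span AB: UDL 43.4: wL³/(24EI) = 187.7/EI
  span BC: UDL 35.5: wL³/(24EI) = 208/EI
  relative rotation θ_0 = (275.2 + 208)/EI = 483.2/EI
A unit hogging moment at B produces rotation L₁/(3EI) + L₂/(3EI) = 3.3/EI.
Compatibility: M_B·(L₁+L₂)/(3EI) = θ_0, giving M_B = 146.4 kip·ft (hogging).
Span AB, ΣM about A with M_B applied at B: R_B^{AB}·4.7 = 598.5 + 146.4, so R_B^{AB} = 158.5 kip and R_A = 305 − 158.5 = 146.5 kip.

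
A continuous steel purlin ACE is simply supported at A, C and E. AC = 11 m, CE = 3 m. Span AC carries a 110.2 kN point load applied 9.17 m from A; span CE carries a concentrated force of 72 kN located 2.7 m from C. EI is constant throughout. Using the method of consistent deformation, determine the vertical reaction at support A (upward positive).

R_A = 7.116 kN

Release continuity at C by inserting a hinge; the redundant is the internal moment M_C. The primary structure is two simply-supported spans AC and CE.
Discontinuity in slope at C on the released structure — sum the simple-span end rotations:
  span AC: point load 110.2 at a = 9.17: Pab(L + a)/(6LEI) = 565.2/EI
  span CE: point load 72 at a = 2.7: Pab(L + b)/(6LEI) = 10.69/EI
  relative rotation θ_0 = (565.2 + 10.69)/EI = 575.8/EI
A unit hogging moment at C produces rotation L₁/(3EI) + L₂/(3EI) = 4.667/EI.
Compatibility: M_C·(L₁+L₂)/(3EI) = θ_0, giving M_C = 123.4 kN·m (hogging).
Span AC, ΣM about A with M_C applied at C: R_C^{AC}·11 = 1011 + 123.4, so R_C^{AC} = 103.1 kN and R_A = 110.2 − 103.1 = 7.116 kN.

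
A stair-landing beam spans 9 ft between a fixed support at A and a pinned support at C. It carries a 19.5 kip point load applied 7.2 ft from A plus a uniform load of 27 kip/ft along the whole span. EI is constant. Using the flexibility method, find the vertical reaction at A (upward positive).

Choose R_C as the redundant. The primary structure is the cantilever fixed at A.
Downward deflection at the released point C due to the loads:
  point load 19.5 at a = 7.2: Pa²(3L − a)/(6EI) = 3336/EI
  UDL 27: wL⁴/(8EI) = 22143/EI
  δ_0 = 25479/EI
Flexibility coefficient — unit upward force at C: δ_{CC} = L³/(3EI) = 243/EI.
Compatibility at C: δ_0 − R_C·δ_{CC} = 0, so R_C = 25479/243 = 104.9 kip.
Vertical equilibrium: R_A = ΣP − R_C = 262.5 − 104.9 = 157.6 kip.

R_A = 157.6 kip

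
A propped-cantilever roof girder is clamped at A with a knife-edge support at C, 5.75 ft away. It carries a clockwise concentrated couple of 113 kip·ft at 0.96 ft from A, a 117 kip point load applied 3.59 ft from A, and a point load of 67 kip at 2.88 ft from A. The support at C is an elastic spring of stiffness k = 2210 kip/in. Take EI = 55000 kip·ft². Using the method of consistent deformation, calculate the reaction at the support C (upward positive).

R_C = 81.53 kip

Take the reaction at C as the redundant and release it; the primary structure is a cantilever fixed at A.
Primary-structure tip deflection at C by superposition:
  clockwise couple 113 at a = 0.96: M₀a(2L − a)/(2EI) = 571.7/EI
  point load 117 at a = 3.59: Pa²(3L − a)/(6EI) = 3433/EI
  point load 67 at a = 2.88: Pa²(3L − a)/(6EI) = 1331/EI
  δ_0 = 5336/EI
Tip deflection under a unit load at C: L³/(3EI) = 63.37/EI.
With EI = 55000 kip·ft²: δ_0 = 0.097012 ft and δ_{CC} = 0.001152 ft/kip.
Compatibility — the spring shortens by R_C/k under the reaction it provides: δ_0 − R_C·δ_{CC} = R_C/k. With 1/k = 1/(2210×12) ft/kip = 0.000038 ft/kip, R_C = δ_0 / (δ_{CC} + 1/k) = 0.097012 / (0.001152 + 0.000038) = 81.53 kip.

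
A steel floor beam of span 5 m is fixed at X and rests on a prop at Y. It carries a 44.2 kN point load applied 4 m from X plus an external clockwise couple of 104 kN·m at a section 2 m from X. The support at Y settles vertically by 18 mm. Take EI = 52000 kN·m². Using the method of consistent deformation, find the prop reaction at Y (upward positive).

Release the roller at Y. Primary structure: cantilever fixed at X.
Free-end deflection of the primary structure under the applied loading (downward +):
  point load 44.2 at a = 4: Pa²(3L − a)/(6EI) = 1297/EI
  clockwise couple 104 at a = 2: M₀a(2L − a)/(2EI) = 832/EI
  δ_0 = 2129/EI
Tip deflection under a unit load at Y: L³/(3EI) = 41.67/EI.
With EI = 52000 kN·m²: δ_0 = 0.040933 m and δ_{YY} = 0.000801 m/kN.
Compatibility — the beam at Y must follow the support down by 0.018 m: δ_0 − R_Y·δ_{YY} = 0.018, so R_Y = (0.040933 − 0.018)/0.000801 = 28.62 kN.

R_Y = 28.62 kN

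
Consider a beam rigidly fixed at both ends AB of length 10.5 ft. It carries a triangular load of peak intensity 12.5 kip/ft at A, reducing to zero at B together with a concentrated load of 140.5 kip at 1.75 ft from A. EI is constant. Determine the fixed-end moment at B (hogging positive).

Take the two fixed-end moments M_A, M_B as redundants; the released structure is the simple span AB.
End rotations of the released simple span under the applied load (×1/EI):
  at A: triangular load, peak 12.5: w₀L³/(45EI) = 321.6/EI
  at B: triangular load, peak 12.5: 7w₀L³/(360EI) = 281.4/EI
  at A: point load 140.5 at a = 1.75: Pab(L + b)/(6LEI) = 657.4/EI
  at B: point load 140.5 at a = 1.75: Pab(L + a)/(6LEI) = 418.3/EI
  θ_A0 = 978.9/EI,  θ_B0 = 699.7/EI
Flexibility coefficients: a unit moment at one end gives L/(3EI) there and L/(6EI) at the far end, so f₁₁ = f₂₂ = 3.5/EI and f₁₂ = f₂₁ = 1.75/EI.
Compatibility — zero rotation at each built-in end:
  3.5 M_A + 1.75 M_B = 978.9
  1.75 M_A + 3.5 M_B = 699.7
Solving the pair gives M_A = 239.7 kip·ft and M_B = 80.09 kip·ft (hogging).

M_B = 80.09 kip·ft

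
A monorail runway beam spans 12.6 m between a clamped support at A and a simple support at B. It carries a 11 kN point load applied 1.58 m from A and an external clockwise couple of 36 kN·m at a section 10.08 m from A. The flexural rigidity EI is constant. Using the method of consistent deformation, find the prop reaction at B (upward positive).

Take the reaction at B as the redundant and release it; the primary structure is a cantilever fixed at A.
Primary-structure tip deflection at B by superposition:
  point load 11 at a = 1.58: Pa²(3L − a)/(6EI) = 165.8/EI
  clockwise couple 36 at a = 10.08: M₀a(2L − a)/(2EI) = 2743/EI
  δ_0 = 2909/EI
Tip deflection under a unit load at B: L³/(3EI) = 666.8/EI.
Compatibility at B: δ_0 − R_B·δ_{BB} = 0, so R_B = 2909/666.8 = 4.363 kN.

R_B = 4.363 kN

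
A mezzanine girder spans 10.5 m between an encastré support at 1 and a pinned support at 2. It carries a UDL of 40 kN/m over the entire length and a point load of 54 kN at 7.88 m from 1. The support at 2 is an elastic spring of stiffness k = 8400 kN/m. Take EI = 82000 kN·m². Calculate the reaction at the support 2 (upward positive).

Take the reaction at 2 as the redundant and release it; the primary structure is a cantilever fixed at 1.
Free-end deflection of the primary structure under the applied loading (downward +):
  UDL 40: wL⁴/(8EI) = 60775/EI
  point load 54 at a = 7.88: Pa²(3L − a)/(6EI) = 13200/EI
  δ_0 = 73975/EI
Flexibility coefficient — unit upward force at 2: δ_{22} = L³/(3EI) = 385.9/EI.
With EI = 82000 kN·m²: δ_0 = 0.90214 m and δ_{22} = 0.004706 m/kN.
Compatibility — the spring shortens by R_2/k under the reaction it provides: δ_0 − R_2·δ_{22} = R_2/k. With 1/k = 0.000119 m/kN, R_2 = δ_0 / (δ_{22} + 1/k) = 0.90214 / (0.004706 + 0.000119) = 187 kN.

R_2 = 187 kN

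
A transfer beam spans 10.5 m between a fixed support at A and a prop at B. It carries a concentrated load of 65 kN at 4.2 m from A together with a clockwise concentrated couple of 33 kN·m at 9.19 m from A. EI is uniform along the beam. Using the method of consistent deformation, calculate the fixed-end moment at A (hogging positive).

M_A = 115.3 kN·m

Remove the prop at B; the released (primary) structure is a cantilever built in at A.
Primary-structure tip deflection at B by superposition:
  point load 65 at a = 4.2: Pa²(3L − a)/(6EI) = 5217/EI
  clockwise couple 33 at a = 9.19: M₀a(2L − a)/(2EI) = 1791/EI
  δ_0 = 7008/EI
Flexibility coefficient — unit upward force at B: δ_{BB} = L³/(3EI) = 385.9/EI.
Compatibility at B: δ_0 − R_B·δ_{BB} = 0, so R_B = 7008/385.9 = 18.16 kN.
Moment equilibrium about A: M_A = Σ(load moments about A) − R_B·L = 306 − 18.16×10.5 = 115.3 kN·m.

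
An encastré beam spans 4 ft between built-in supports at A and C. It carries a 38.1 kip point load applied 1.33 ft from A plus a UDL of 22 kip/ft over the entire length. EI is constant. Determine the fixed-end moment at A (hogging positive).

M_A = 51.91 kip·ft

Take the two fixed-end moments M_A, M_C as redundants; the released structure is the simple span AC.
Simple-span end rotations at A and C under the given loads:
  at A: point load 38.1 at a = 1.33: Pab(L + b)/(6LEI) = 37.6/EI
  at C: point load 38.1 at a = 1.33: Pab(L + a)/(6LEI) = 30.05/EI
  at A: UDL 22: wL³/(24EI) = 58.67/EI
  at C: UDL 22: wL³/(24EI) = 58.67/EI
  θ_A0 = 96.27/EI,  θ_C0 = 88.71/EI
Flexibility coefficients: a unit moment at one end gives L/(3EI) there and L/(6EI) at the far end, so f₁₁ = f₂₂ = 1.333/EI and f₁₂ = f₂₁ = 0.6667/EI.
Compatibility — zero rotation at each built-in end:
  1.333 M_A + 0.6667 M_C = 96.27
  0.6667 M_A + 1.333 M_C = 88.71
Solving the pair gives M_A = 51.91 kip·ft and M_C = 40.58 kip·ft (hogging).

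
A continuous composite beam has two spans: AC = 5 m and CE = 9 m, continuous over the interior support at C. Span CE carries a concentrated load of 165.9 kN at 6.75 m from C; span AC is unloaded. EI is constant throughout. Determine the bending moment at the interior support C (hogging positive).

M_C = 112.5 kN·m

Release continuity at C by inserting a hinge; the redundant is the internal moment M_C. The primary structure is two simply-supported spans AC and CE.
Rotations at C on the released spans (each span's end-slope, ×1/EI):
  span CE: point load 165.9 at a = 6.75: Pab(L + b)/(6LEI) = 524.9/EI
  relative rotation θ_0 = (0 + 524.9)/EI = 524.9/EI
A unit hogging moment at C produces rotation L₁/(3EI) + L₂/(3EI) = 4.667/EI.
Compatibility: M_C·(L₁+L₂)/(3EI) = θ_0, giving M_C = 112.5 kN·m (hogging).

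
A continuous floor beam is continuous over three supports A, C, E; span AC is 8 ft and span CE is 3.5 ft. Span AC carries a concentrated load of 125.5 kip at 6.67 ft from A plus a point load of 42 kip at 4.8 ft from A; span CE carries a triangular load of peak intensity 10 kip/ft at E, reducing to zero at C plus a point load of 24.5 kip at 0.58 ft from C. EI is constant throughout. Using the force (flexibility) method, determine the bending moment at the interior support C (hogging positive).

M_C = 139.1 kip·ft

Release continuity at C by inserting a hinge; the redundant is the internal moment M_C. The primary structure is two simply-supported spans AC and CE.
Rotations at C on the released spans (each span's end-slope, ×1/EI):
  span AC: point load 125.5 at a = 6.67: Pab(L + a)/(6LEI) = 340.3/EI
  span AC: point load 42 at a = 4.8: Pab(L + a)/(6LEI) = 172/EI
  span CE: triangular load, peak 10: 7w₀L³/(360EI) = 8.337/EI
  span CE: point load 24.5 at a = 0.58: Pab(L + b)/(6LEI) = 12.69/EI
  relative rotation θ_0 = (512.3 + 21.02)/EI = 533.3/EI
A unit hogging moment at C produces rotation L₁/(3EI) + L₂/(3EI) = 3.833/EI.
Slope continuity at C: θ_0 = M_C·3.833/EI, so M_C = 533.3/3.833 = 139.1 kip·ft (hogging).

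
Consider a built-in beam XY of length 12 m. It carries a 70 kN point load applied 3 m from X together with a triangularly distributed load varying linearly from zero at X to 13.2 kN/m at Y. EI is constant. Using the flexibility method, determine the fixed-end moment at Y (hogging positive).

M_Y = 134.4 kN·m

Take the two fixed-end moments M_X, M_Y as redundants; the released structure is the simple span XY.
End rotations of the released simple span under the applied load (×1/EI):
  at X: point load 70 at a = 3: Pab(L + b)/(6LEI) = 551.2/EI
  at Y: point load 70 at a = 3: Pab(L + a)/(6LEI) = 393.8/EI
  at X: triangular load, peak 13.2: 7w₀L³/(360EI) = 443.5/EI
  at Y: triangular load, peak 13.2: w₀L³/(45EI) = 506.9/EI
  θ_X0 = 994.8/EI,  θ_Y0 = 900.6/EI
Flexibility coefficients: a unit moment at one end gives L/(3EI) there and L/(6EI) at the far end, so f₁₁ = f₂₂ = 4/EI and f₁₂ = f₂₁ = 2/EI.
Compatibility — zero rotation at each built-in end:
  4 M_X + 2 M_Y = 994.8
  2 M_X + 4 M_Y = 900.6
Solving the pair gives M_X = 181.5 kN·m and M_Y = 134.4 kN·m (hogging).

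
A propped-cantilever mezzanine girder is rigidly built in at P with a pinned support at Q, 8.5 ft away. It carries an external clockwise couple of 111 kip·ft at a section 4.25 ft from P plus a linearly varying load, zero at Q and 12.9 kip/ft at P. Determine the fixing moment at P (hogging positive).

M_P = 48.26 kip·ft

Take the reaction at Q as the redundant and release it; the primary structure is a cantilever fixed at P.
Primary-structure tip deflection at Q by superposition:
  clockwise couple 111 at a = 4.25: M₀a(2L − a)/(2EI) = 3007/EI
  triangular load, peak 12.9 at the fixed end: w₀L⁴/(30EI) = 2245/EI
  δ_0 = 5252/EI
Tip deflection under a unit load at Q: L³/(3EI) = 204.7/EI.
The prop prevents deflection at Q: R_Q = δ_0/δ_{QQ} = 5252/204.7 = 25.66 kip.
Moment equilibrium about P: M_P = Σ(load moments about P) − R_Q·L = 266.3 − 25.66×8.5 = 48.26 kip·ft.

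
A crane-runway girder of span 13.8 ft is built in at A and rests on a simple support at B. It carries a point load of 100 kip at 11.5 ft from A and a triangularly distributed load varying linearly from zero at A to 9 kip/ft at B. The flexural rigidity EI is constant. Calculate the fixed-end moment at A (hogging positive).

Choose R_B as the redundant. The primary structure is the cantilever fixed at A.
Primary-structure tip deflection at B by superposition:
  point load 100 at a = 11.5: Pa²(3L − a)/(6EI) = 65905/EI
  triangular load, peak 9 at the free end: 11w₀L⁴/(120EI) = 29921/EI
  δ_0 = 95825/EI
Flexibility coefficient — unit upward force at B: δ_{BB} = L³/(3EI) = 876/EI.
The prop prevents deflection at B: R_B = δ_0/δ_{BB} = 95825/876 = 109.4 kip.
Moment equilibrium about A: M_A = Σ(load moments about A) − R_B·L = 1721 − 109.4×13.8 = 211.8 kip·ft.

M_A = 211.8 kip·ft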